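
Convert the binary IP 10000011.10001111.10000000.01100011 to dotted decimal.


10000011 = 131
10001111 = 143
10000000 = 128
01100011 = 99
IP: 131.143.128.99


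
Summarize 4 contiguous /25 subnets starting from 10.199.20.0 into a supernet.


Original prefix: /25
Number of subnets: 4 = 2^2
New prefix = 25 - 2 = 23
Supernet: 10.199.20.0/23


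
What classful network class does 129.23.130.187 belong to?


First octet: 129
Binary: 10000001
10xxxxxx -> Class B (128-191)
Class B, default mask 255.255.0.0 (/16)


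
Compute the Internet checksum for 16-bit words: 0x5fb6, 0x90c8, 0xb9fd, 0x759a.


Sum all words (with carry folding):
+ 0x5fb6 = 0x5fb6
+ 0x90c8 = 0xf07e
+ 0xb9fd = 0xaa7c
+ 0x759a = 0x2017
One's complement: ~0x2017
Checksum = 0xdfe8


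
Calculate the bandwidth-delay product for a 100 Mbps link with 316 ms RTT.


BDP = bandwidth * RTT
= 100 Mbps * 316 ms
= 100 * 1e6 * 316 / 1000 bits
= 31600000 bits
= 3950000 bytes
= 3857.4219 KB
BDP = 31600000 bits (3950000 bytes)


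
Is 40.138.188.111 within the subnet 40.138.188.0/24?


Subnet network: 40.138.188.0
Test IP AND mask: 40.138.188.0
Yes, 40.138.188.111 is in 40.138.188.0/24


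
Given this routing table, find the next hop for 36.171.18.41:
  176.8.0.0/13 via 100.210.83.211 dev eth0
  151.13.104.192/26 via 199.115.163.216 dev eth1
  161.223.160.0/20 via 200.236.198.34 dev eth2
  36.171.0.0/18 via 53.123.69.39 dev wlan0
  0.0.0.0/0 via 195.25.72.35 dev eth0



Longest prefix match for 36.171.18.41:
  /13 176.8.0.0: no
  /26 151.13.104.192: no
  /20 161.223.160.0: no
  /18 36.171.0.0: MATCH
  /0 0.0.0.0: MATCH
Selected: next-hop 53.123.69.39 via wlan0 (matched /18)


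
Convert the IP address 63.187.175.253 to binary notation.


63 = 00111111
187 = 10111011
175 = 10101111
253 = 11111101
Binary: 00111111.10111011.10101111.11111101


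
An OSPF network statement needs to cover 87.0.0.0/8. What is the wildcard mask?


Subnet mask: 255.0.0.0
Wildcard = 255.255.255.255 - subnet mask
255 - 255 = 0
255 - 0 = 255
255 - 0 = 255
255 - 0 = 255
Wildcard: 0.255.255.255


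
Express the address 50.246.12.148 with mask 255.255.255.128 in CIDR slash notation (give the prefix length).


Binary: 11111111.11111111.11111111.10000000
Count leading 1s
Prefix: /25


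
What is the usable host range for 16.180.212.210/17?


Network: 16.180.128.0
Broadcast: 16.180.255.255
First usable = network + 1
Last usable = broadcast - 1
Range: 16.180.128.1 to 16.180.255.254


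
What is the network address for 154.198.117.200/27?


IP:   10011010.11000110.01110101.11001000
Mask: 11111111.11111111.11111111.11100000
AND operation:
Net:  10011010.11000110.01110101.11000000
Network: 154.198.117.192/27


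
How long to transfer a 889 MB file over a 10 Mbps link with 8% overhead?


Effective throughput = 10 * (1 - 8/100) = 9.2 Mbps
File size in Mb = 889 * 8 = 7112 Mb
Time = 7112 / 9.2
Time = 773.0435 seconds


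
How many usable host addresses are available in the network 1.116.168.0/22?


Host bits = 32 - 22 = 10
Total addresses = 2^10 = 1024
Usable = total - 2 (network and broadcast)
Usable hosts: 1022


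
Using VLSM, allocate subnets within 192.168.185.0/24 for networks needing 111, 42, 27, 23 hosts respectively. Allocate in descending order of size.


111 hosts -> /25 (126 usable): 192.168.185.0/25
42 hosts -> /26 (62 usable): 192.168.185.128/26
27 hosts -> /27 (30 usable): 192.168.185.192/27
23 hosts -> /27 (30 usable): 192.168.185.224/27
Allocation: 192.168.185.0/25 (111 hosts, 126 usable); 192.168.185.128/26 (42 hosts, 62 usable); 192.168.185.192/27 (27 hosts, 30 usable); 192.168.185.224/27 (23 hosts, 30 usable)


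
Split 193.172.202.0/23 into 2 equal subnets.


New prefix = 23 + 1 = 24
Each subnet has 256 addresses
  193.172.202.0/24
  193.172.203.0/24
Subnets: 193.172.202.0/24, 193.172.203.0/24


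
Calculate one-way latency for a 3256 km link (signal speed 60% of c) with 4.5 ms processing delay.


Speed = 0.6 * 3e5 km/s = 180000 km/s
Propagation delay = 3256 / 180000 = 0.0181 s = 18.0889 ms
Processing delay = 4.5 ms
Total one-way latency = 22.5889 ms


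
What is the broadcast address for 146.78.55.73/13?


Network: 146.72.0.0/13
Host bits = 19
Set all host bits to 1:
Broadcast: 146.79.255.255


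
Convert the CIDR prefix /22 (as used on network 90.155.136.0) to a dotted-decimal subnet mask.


/22 means 22 network bits, 10 host bits
Binary: 11111111111111111111110000000000
Mask: 255.255.252.0


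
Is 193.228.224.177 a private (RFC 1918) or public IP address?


RFC 1918 private ranges:
  10.0.0.0/8 (10.0.0.0 - 10.255.255.255)
  172.16.0.0/12 (172.16.0.0 - 172.31.255.255)
  192.168.0.0/16 (192.168.0.0 - 192.168.255.255)
Public (not in any RFC 1918 range)


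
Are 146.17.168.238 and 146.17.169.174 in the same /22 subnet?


Mask: 255.255.252.0
146.17.168.238 AND mask = 146.17.168.0
146.17.169.174 AND mask = 146.17.168.0
Yes, same subnet (146.17.168.0)


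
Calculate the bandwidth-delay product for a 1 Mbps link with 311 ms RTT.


BDP = bandwidth * RTT
= 1 Mbps * 311 ms
= 1 * 1e6 * 311 / 1000 bits
= 311000 bits
= 38875 bytes
= 37.9639 KB
BDP = 311000 bits (38875 bytes)


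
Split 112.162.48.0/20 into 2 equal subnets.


New prefix = 20 + 1 = 21
Each subnet has 2048 addresses
  112.162.48.0/21
  112.162.56.0/21
Subnets: 112.162.48.0/21, 112.162.56.0/21


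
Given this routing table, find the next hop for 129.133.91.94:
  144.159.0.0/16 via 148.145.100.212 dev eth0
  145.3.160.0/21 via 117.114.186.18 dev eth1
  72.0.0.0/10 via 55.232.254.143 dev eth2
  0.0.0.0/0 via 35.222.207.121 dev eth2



Longest prefix match for 129.133.91.94:
  /16 144.159.0.0: no
  /21 145.3.160.0: no
  /10 72.0.0.0: no
  /0 0.0.0.0: MATCH
Selected: next-hop 35.222.207.121 via eth2 (matched /0)


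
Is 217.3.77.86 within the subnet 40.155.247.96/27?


Subnet network: 40.155.247.96
Test IP AND mask: 217.3.77.64
No, 217.3.77.86 is not in 40.155.247.96/27


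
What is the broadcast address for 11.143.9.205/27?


Network: 11.143.9.192/27
Host bits = 5
Set all host bits to 1:
Broadcast: 11.143.9.223


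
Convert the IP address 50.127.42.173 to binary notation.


50 = 00110010
127 = 01111111
42 = 00101010
173 = 10101101
Binary: 00110010.01111111.00101010.10101101


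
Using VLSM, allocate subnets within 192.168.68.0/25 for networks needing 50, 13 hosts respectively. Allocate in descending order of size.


50 hosts -> /26 (62 usable): 192.168.68.0/26
13 hosts -> /28 (14 usable): 192.168.68.64/28
Allocation: 192.168.68.0/26 (50 hosts, 62 usable); 192.168.68.64/28 (13 hosts, 14 usable)


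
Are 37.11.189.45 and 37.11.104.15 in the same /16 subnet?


Mask: 255.255.0.0
37.11.189.45 AND mask = 37.11.0.0
37.11.104.15 AND mask = 37.11.0.0
Yes, same subnet (37.11.0.0)


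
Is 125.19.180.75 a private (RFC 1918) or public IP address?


RFC 1918 private ranges:
  10.0.0.0/8 (10.0.0.0 - 10.255.255.255)
  172.16.0.0/12 (172.16.0.0 - 172.31.255.255)
  192.168.0.0/16 (192.168.0.0 - 192.168.255.255)
Public (not in any RFC 1918 range)


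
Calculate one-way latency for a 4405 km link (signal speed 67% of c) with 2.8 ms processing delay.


Speed = 0.67 * 3e5 km/s = 201000 km/s
Propagation delay = 4405 / 201000 = 0.0219 s = 21.9154 ms
Processing delay = 2.8 ms
Total one-way latency = 24.7154 ms


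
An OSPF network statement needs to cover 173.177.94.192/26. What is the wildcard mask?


Subnet mask: 255.255.255.192
Wildcard = 255.255.255.255 - subnet mask
255 - 255 = 0
255 - 255 = 0
255 - 255 = 0
255 - 192 = 63
Wildcard: 0.0.0.63


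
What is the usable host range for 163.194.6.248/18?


Network: 163.194.0.0
Broadcast: 163.194.63.255
First usable = network + 1
Last usable = broadcast - 1
Range: 163.194.0.1 to 163.194.63.254


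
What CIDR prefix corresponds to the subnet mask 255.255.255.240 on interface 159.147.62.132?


Binary: 11111111.11111111.11111111.11110000
Count leading 1s
Prefix: /28


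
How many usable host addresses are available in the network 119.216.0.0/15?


Host bits = 32 - 15 = 17
Total addresses = 2^17 = 131072
Usable = total - 2 (network and broadcast)
Usable hosts: 131070


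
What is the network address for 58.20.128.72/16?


IP:   00111010.00010100.10000000.01001000
Mask: 11111111.11111111.00000000.00000000
AND operation:
Net:  00111010.00010100.00000000.00000000
Network: 58.20.0.0/16


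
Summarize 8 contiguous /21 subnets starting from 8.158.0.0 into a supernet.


Original prefix: /21
Number of subnets: 8 = 2^3
New prefix = 21 - 3 = 18
Supernet: 8.158.0.0/18


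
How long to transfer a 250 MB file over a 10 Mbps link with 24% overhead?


Effective throughput = 10 * (1 - 24/100) = 7.6 Mbps
File size in Mb = 250 * 8 = 2000 Mb
Time = 2000 / 7.6
Time = 263.1579 seconds


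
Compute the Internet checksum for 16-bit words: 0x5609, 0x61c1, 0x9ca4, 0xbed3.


Sum all words (with carry folding):
+ 0x5609 = 0x5609
+ 0x61c1 = 0xb7ca
+ 0x9ca4 = 0x546f
+ 0xbed3 = 0x1343
One's complement: ~0x1343
Checksum = 0xecbc


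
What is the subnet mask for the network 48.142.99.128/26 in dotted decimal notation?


/26 means 26 network bits, 6 host bits
Binary: 11111111111111111111111111000000
Mask: 255.255.255.192


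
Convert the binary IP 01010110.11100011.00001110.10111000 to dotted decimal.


01010110 = 86
11100011 = 227
00001110 = 14
10111000 = 184
IP: 86.227.14.184


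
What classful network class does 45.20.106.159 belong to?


First octet: 45
Binary: 00101101
0xxxxxxx -> Class A (1-126)
Class A, default mask 255.0.0.0 (/8)


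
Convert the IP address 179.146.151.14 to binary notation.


179 = 10110011
146 = 10010010
151 = 10010111
14 = 00001110
Binary: 10110011.10010010.10010111.00001110


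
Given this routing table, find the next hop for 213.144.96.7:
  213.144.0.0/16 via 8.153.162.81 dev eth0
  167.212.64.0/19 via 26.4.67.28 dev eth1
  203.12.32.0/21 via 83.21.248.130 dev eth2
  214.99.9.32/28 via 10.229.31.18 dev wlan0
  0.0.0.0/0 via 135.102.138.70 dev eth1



Longest prefix match for 213.144.96.7:
  /16 213.144.0.0: MATCH
  /19 167.212.64.0: no
  /21 203.12.32.0: no
  /28 214.99.9.32: no
  /0 0.0.0.0: MATCH
Selected: next-hop 8.153.162.81 via eth0 (matched /16)


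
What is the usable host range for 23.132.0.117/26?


Network: 23.132.0.64
Broadcast: 23.132.0.127
First usable = network + 1
Last usable = broadcast - 1
Range: 23.132.0.65 to 23.132.0.126


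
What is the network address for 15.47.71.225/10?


IP:   00001111.00101111.01000111.11100001
Mask: 11111111.11000000.00000000.00000000
AND operation:
Net:  00001111.00000000.00000000.00000000
Network: 15.0.0.0/10


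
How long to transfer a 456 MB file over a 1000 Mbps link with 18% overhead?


Effective throughput = 1000 * (1 - 18/100) = 820.0 Mbps
File size in Mb = 456 * 8 = 3648 Mb
Time = 3648 / 820.0
Time = 4.4488 seconds


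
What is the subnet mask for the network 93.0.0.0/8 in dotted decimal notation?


/8 means 8 network bits, 24 host bits
Binary: 11111111000000000000000000000000
Mask: 255.0.0.0


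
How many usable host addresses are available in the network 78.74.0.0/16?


Host bits = 32 - 16 = 16
Total addresses = 2^16 = 65536
Usable = total - 2 (network and broadcast)
Usable hosts: 65534


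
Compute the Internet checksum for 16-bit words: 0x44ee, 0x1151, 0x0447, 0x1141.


Sum all words (with carry folding):
+ 0x44ee = 0x44ee
+ 0x1151 = 0x563f
+ 0x0447 = 0x5a86
+ 0x1141 = 0x6bc7
One's complement: ~0x6bc7
Checksum = 0x9438


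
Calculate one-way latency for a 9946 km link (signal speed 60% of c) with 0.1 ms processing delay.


Speed = 0.6 * 3e5 km/s = 180000 km/s
Propagation delay = 9946 / 180000 = 0.0553 s = 55.2556 ms
Processing delay = 0.1 ms
Total one-way latency = 55.3556 ms


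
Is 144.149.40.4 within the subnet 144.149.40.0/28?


Subnet network: 144.149.40.0
Test IP AND mask: 144.149.40.0
Yes, 144.149.40.4 is in 144.149.40.0/28


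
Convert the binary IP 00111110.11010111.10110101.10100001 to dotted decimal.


00111110 = 62
11010111 = 215
10110101 = 181
10100001 = 161
IP: 62.215.181.161


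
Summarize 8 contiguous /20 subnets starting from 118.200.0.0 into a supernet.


Original prefix: /20
Number of subnets: 8 = 2^3
New prefix = 20 - 3 = 17
Supernet: 118.200.0.0/17


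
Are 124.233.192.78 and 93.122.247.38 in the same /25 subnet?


Mask: 255.255.255.128
124.233.192.78 AND mask = 124.233.192.0
93.122.247.38 AND mask = 93.122.247.0
No, different subnets (124.233.192.0 vs 93.122.247.0)


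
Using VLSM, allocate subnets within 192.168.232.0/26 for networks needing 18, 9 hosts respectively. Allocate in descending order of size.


18 hosts -> /27 (30 usable): 192.168.232.0/27
9 hosts -> /28 (14 usable): 192.168.232.32/28
Allocation: 192.168.232.0/27 (18 hosts, 30 usable); 192.168.232.32/28 (9 hosts, 14 usable)


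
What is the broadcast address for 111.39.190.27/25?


Network: 111.39.190.0/25
Host bits = 7
Set all host bits to 1:
Broadcast: 111.39.190.127


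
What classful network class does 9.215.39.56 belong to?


First octet: 9
Binary: 00001001
0xxxxxxx -> Class A (1-126)
Class A, default mask 255.0.0.0 (/8)


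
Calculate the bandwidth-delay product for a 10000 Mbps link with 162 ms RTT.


BDP = bandwidth * RTT
= 10000 Mbps * 162 ms
= 10000 * 1e6 * 162 / 1000 bits
= 1620000000 bits
= 202500000 bytes
= 197753.9062 KB
BDP = 1620000000 bits (202500000 bytes)


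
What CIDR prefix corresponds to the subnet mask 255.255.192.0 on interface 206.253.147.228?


Binary: 11111111.11111111.11000000.00000000
Count leading 1s
Prefix: /18


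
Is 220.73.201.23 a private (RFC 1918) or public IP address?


RFC 1918 private ranges:
  10.0.0.0/8 (10.0.0.0 - 10.255.255.255)
  172.16.0.0/12 (172.16.0.0 - 172.31.255.255)
  192.168.0.0/16 (192.168.0.0 - 192.168.255.255)
Public (not in any RFC 1918 range)


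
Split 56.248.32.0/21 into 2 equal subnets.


New prefix = 21 + 1 = 22
Each subnet has 1024 addresses
  56.248.32.0/22
  56.248.36.0/22
Subnets: 56.248.32.0/22, 56.248.36.0/22


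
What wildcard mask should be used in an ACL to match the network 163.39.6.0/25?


Subnet mask: 255.255.255.128
Wildcard = 255.255.255.255 - subnet mask
255 - 255 = 0
255 - 255 = 0
255 - 255 = 0
255 - 128 = 127
Wildcard: 0.0.0.127


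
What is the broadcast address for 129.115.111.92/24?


Network: 129.115.111.0/24
Host bits = 8
Set all host bits to 1:
Broadcast: 129.115.111.255


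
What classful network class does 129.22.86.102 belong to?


First octet: 129
Binary: 10000001
10xxxxxx -> Class B (128-191)
Class B, default mask 255.255.0.0 (/16)


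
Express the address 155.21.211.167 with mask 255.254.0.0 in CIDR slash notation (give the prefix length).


Binary: 11111111.11111110.00000000.00000000
Count leading 1s
Prefix: /15


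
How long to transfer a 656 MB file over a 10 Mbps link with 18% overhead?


Effective throughput = 10 * (1 - 18/100) = 8.2 Mbps
File size in Mb = 656 * 8 = 5248 Mb
Time = 5248 / 8.2
Time = 640.0 seconds


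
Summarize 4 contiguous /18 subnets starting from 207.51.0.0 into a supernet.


Original prefix: /18
Number of subnets: 4 = 2^2
New prefix = 18 - 2 = 16
Supernet: 207.51.0.0/16


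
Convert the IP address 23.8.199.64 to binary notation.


23 = 00010111
8 = 00001000
199 = 11000111
64 = 01000000
Binary: 00010111.00001000.11000111.01000000


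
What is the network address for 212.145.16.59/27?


IP:   11010100.10010001.00010000.00111011
Mask: 11111111.11111111.11111111.11100000
AND operation:
Net:  11010100.10010001.00010000.00100000
Network: 212.145.16.32/27


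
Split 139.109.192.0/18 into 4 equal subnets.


New prefix = 18 + 2 = 20
Each subnet has 4096 addresses
  139.109.192.0/20
  139.109.208.0/20
  139.109.224.0/20
  139.109.240.0/20
Subnets: 139.109.192.0/20, 139.109.208.0/20, 139.109.224.0/20, 139.109.240.0/20


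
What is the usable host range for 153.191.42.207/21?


Network: 153.191.40.0
Broadcast: 153.191.47.255
First usable = network + 1
Last usable = broadcast - 1
Range: 153.191.40.1 to 153.191.47.254


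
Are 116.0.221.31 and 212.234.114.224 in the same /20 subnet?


Mask: 255.255.240.0
116.0.221.31 AND mask = 116.0.208.0
212.234.114.224 AND mask = 212.234.112.0
No, different subnets (116.0.208.0 vs 212.234.112.0)


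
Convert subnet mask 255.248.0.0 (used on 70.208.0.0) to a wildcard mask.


Subnet mask: 255.248.0.0
Wildcard = 255.255.255.255 - subnet mask
255 - 255 = 0
255 - 248 = 7
255 - 0 = 255
255 - 0 = 255
Wildcard: 0.7.255.255


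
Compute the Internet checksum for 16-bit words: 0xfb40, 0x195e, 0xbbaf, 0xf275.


Sum all words (with carry folding):
+ 0xfb40 = 0xfb40
+ 0x195e = 0x149f
+ 0xbbaf = 0xd04e
+ 0xf275 = 0xc2c4
One's complement: ~0xc2c4
Checksum = 0x3d3b


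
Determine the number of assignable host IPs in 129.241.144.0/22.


Host bits = 32 - 22 = 10
Total addresses = 2^10 = 1024
Usable = total - 2 (network and broadcast)
Usable hosts: 1022


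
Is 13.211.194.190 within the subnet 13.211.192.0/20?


Subnet network: 13.211.192.0
Test IP AND mask: 13.211.192.0
Yes, 13.211.194.190 is in 13.211.192.0/20


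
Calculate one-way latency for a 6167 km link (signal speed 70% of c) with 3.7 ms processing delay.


Speed = 0.7 * 3e5 km/s = 210000 km/s
Propagation delay = 6167 / 210000 = 0.0294 s = 29.3667 ms
Processing delay = 3.7 ms
Total one-way latency = 33.0667 ms


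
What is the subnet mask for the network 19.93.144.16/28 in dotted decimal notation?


/28 means 28 network bits, 4 host bits
Binary: 11111111111111111111111111110000
Mask: 255.255.255.240


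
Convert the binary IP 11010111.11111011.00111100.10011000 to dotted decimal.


11010111 = 215
11111011 = 251
00111100 = 60
10011000 = 152
IP: 215.251.60.152


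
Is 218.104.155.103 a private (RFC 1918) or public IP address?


RFC 1918 private ranges:
  10.0.0.0/8 (10.0.0.0 - 10.255.255.255)
  172.16.0.0/12 (172.16.0.0 - 172.31.255.255)
  192.168.0.0/16 (192.168.0.0 - 192.168.255.255)
Public (not in any RFC 1918 range)


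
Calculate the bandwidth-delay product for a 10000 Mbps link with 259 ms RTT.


BDP = bandwidth * RTT
= 10000 Mbps * 259 ms
= 10000 * 1e6 * 259 / 1000 bits
= 2590000000 bits
= 323750000 bytes
= 316162.1094 KB
BDP = 2590000000 bits (323750000 bytes)


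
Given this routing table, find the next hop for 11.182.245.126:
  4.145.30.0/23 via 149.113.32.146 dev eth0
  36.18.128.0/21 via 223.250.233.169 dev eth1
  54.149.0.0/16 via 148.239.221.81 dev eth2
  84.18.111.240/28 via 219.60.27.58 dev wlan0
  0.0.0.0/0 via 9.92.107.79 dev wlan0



Longest prefix match for 11.182.245.126:
  /23 4.145.30.0: no
  /21 36.18.128.0: no
  /16 54.149.0.0: no
  /28 84.18.111.240: no
  /0 0.0.0.0: MATCH
Selected: next-hop 9.92.107.79 via wlan0 (matched /0)


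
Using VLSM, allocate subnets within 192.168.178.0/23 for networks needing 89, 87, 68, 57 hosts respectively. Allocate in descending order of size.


89 hosts -> /25 (126 usable): 192.168.178.0/25
87 hosts -> /25 (126 usable): 192.168.178.128/25
68 hosts -> /25 (126 usable): 192.168.179.0/25
57 hosts -> /26 (62 usable): 192.168.179.128/26
Allocation: 192.168.178.0/25 (89 hosts, 126 usable); 192.168.178.128/25 (87 hosts, 126 usable); 192.168.179.0/25 (68 hosts, 126 usable); 192.168.179.128/26 (57 hosts, 62 usable)


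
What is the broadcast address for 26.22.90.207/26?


Network: 26.22.90.192/26
Host bits = 6
Set all host bits to 1:
Broadcast: 26.22.90.255


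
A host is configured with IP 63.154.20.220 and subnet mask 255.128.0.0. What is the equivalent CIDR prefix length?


Binary: 11111111.10000000.00000000.00000000
Count leading 1s
Prefix: /9


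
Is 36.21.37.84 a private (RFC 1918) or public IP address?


RFC 1918 private ranges:
  10.0.0.0/8 (10.0.0.0 - 10.255.255.255)
  172.16.0.0/12 (172.16.0.0 - 172.31.255.255)
  192.168.0.0/16 (192.168.0.0 - 192.168.255.255)
Public (not in any RFC 1918 range)


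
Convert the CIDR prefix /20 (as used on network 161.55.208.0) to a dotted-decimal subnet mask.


/20 means 20 network bits, 12 host bits
Binary: 11111111111111111111000000000000
Mask: 255.255.240.0


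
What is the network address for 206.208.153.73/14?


IP:   11001110.11010000.10011001.01001001
Mask: 11111111.11111100.00000000.00000000
AND operation:
Net:  11001110.11010000.00000000.00000000
Network: 206.208.0.0/14


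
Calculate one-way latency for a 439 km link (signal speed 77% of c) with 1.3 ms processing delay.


Speed = 0.77 * 3e5 km/s = 231000 km/s
Propagation delay = 439 / 231000 = 0.0019 s = 1.9004 ms
Processing delay = 1.3 ms
Total one-way latency = 3.2004 ms


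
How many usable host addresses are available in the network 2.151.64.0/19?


Host bits = 32 - 19 = 13
Total addresses = 2^13 = 8192
Usable = total - 2 (network and broadcast)
Usable hosts: 8190


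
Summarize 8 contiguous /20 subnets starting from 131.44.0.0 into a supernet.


Original prefix: /20
Number of subnets: 8 = 2^3
New prefix = 20 - 3 = 17
Supernet: 131.44.0.0/17


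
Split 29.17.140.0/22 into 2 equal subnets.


New prefix = 22 + 1 = 23
Each subnet has 512 addresses
  29.17.140.0/23
  29.17.142.0/23
Subnets: 29.17.140.0/23, 29.17.142.0/23


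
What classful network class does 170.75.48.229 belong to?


First octet: 170
Binary: 10101010
10xxxxxx -> Class B (128-191)
Class B, default mask 255.255.0.0 (/16)


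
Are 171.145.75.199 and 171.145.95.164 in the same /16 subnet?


Mask: 255.255.0.0
171.145.75.199 AND mask = 171.145.0.0
171.145.95.164 AND mask = 171.145.0.0
Yes, same subnet (171.145.0.0)


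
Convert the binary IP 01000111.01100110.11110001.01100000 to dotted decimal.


01000111 = 71
01100110 = 102
11110001 = 241
01100000 = 96
IP: 71.102.241.96


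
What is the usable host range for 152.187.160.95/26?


Network: 152.187.160.64
Broadcast: 152.187.160.127
First usable = network + 1
Last usable = broadcast - 1
Range: 152.187.160.65 to 152.187.160.126


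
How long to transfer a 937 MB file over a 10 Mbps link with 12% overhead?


Effective throughput = 10 * (1 - 12/100) = 8.8 Mbps
File size in Mb = 937 * 8 = 7496 Mb
Time = 7496 / 8.8
Time = 851.8182 seconds


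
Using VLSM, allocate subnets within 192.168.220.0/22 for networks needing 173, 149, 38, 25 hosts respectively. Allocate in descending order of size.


173 hosts -> /24 (254 usable): 192.168.220.0/24
149 hosts -> /24 (254 usable): 192.168.221.0/24
38 hosts -> /26 (62 usable): 192.168.222.0/26
25 hosts -> /27 (30 usable): 192.168.222.64/27
Allocation: 192.168.220.0/24 (173 hosts, 254 usable); 192.168.221.0/24 (149 hosts, 254 usable); 192.168.222.0/26 (38 hosts, 62 usable); 192.168.222.64/27 (25 hosts, 30 usable)


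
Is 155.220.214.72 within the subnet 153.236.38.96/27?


Subnet network: 153.236.38.96
Test IP AND mask: 155.220.214.64
No, 155.220.214.72 is not in 153.236.38.96/27


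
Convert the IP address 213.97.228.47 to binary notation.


213 = 11010101
97 = 01100001
228 = 11100100
47 = 00101111
Binary: 11010101.01100001.11100100.00101111


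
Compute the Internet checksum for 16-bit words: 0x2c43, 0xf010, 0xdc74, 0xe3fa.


Sum all words (with carry folding):
+ 0x2c43 = 0x2c43
+ 0xf010 = 0x1c54
+ 0xdc74 = 0xf8c8
+ 0xe3fa = 0xdcc3
One's complement: ~0xdcc3
Checksum = 0x233c


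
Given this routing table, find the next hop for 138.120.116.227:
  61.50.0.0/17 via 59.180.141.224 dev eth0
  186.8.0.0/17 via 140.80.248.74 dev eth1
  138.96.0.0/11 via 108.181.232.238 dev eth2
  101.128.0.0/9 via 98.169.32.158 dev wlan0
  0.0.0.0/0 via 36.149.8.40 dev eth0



Longest prefix match for 138.120.116.227:
  /17 61.50.0.0: no
  /17 186.8.0.0: no
  /11 138.96.0.0: MATCH
  /9 101.128.0.0: no
  /0 0.0.0.0: MATCH
Selected: next-hop 108.181.232.238 via eth2 (matched /11)


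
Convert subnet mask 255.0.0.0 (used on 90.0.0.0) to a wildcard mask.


Subnet mask: 255.0.0.0
Wildcard = 255.255.255.255 - subnet mask
255 - 255 = 0
255 - 0 = 255
255 - 0 = 255
255 - 0 = 255
Wildcard: 0.255.255.255


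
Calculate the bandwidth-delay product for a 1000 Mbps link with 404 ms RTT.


BDP = bandwidth * RTT
= 1000 Mbps * 404 ms
= 1000 * 1e6 * 404 / 1000 bits
= 404000000 bits
= 50500000 bytes
= 49316.4062 KB
BDP = 404000000 bits (50500000 bytes)


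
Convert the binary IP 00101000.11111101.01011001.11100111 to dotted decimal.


00101000 = 40
11111101 = 253
01011001 = 89
11100111 = 231
IP: 40.253.89.231


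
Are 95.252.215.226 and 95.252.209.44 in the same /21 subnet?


Mask: 255.255.248.0
95.252.215.226 AND mask = 95.252.208.0
95.252.209.44 AND mask = 95.252.208.0
Yes, same subnet (95.252.208.0)


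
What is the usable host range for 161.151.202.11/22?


Network: 161.151.200.0
Broadcast: 161.151.203.255
First usable = network + 1
Last usable = broadcast - 1
Range: 161.151.200.1 to 161.151.203.254


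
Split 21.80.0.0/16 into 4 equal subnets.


New prefix = 16 + 2 = 18
Each subnet has 16384 addresses
  21.80.0.0/18
  21.80.64.0/18
  21.80.128.0/18
  21.80.192.0/18
Subnets: 21.80.0.0/18, 21.80.64.0/18, 21.80.128.0/18, 21.80.192.0/18


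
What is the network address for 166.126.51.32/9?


IP:   10100110.01111110.00110011.00100000
Mask: 11111111.10000000.00000000.00000000
AND operation:
Net:  10100110.00000000.00000000.00000000
Network: 166.0.0.0/9


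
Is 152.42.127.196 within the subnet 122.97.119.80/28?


Subnet network: 122.97.119.80
Test IP AND mask: 152.42.127.192
No, 152.42.127.196 is not in 122.97.119.80/28


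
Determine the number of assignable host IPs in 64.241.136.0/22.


Host bits = 32 - 22 = 10
Total addresses = 2^10 = 1024
Usable = total - 2 (network and broadcast)
Usable hosts: 1022


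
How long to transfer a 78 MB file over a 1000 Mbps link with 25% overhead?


Effective throughput = 1000 * (1 - 25/100) = 750 Mbps
File size in Mb = 78 * 8 = 624 Mb
Time = 624 / 750
Time = 0.832 seconds


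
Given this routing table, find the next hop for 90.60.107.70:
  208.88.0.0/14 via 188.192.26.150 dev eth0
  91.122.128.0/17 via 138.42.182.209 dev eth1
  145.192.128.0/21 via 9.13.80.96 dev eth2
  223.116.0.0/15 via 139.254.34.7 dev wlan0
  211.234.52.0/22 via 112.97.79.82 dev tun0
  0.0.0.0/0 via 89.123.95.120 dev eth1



Longest prefix match for 90.60.107.70:
  /14 208.88.0.0: no
  /17 91.122.128.0: no
  /21 145.192.128.0: no
  /15 223.116.0.0: no
  /22 211.234.52.0: no
  /0 0.0.0.0: MATCH
Selected: next-hop 89.123.95.120 via eth1 (matched /0)


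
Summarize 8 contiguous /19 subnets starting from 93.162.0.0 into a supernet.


Original prefix: /19
Number of subnets: 8 = 2^3
New prefix = 19 - 3 = 16
Supernet: 93.162.0.0/16


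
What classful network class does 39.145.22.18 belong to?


First octet: 39
Binary: 00100111
0xxxxxxx -> Class A (1-126)
Class A, default mask 255.0.0.0 (/8)


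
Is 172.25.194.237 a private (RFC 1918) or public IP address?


RFC 1918 private ranges:
  10.0.0.0/8 (10.0.0.0 - 10.255.255.255)
  172.16.0.0/12 (172.16.0.0 - 172.31.255.255)
  192.168.0.0/16 (192.168.0.0 - 192.168.255.255)
Private (in 172.16.0.0/12)


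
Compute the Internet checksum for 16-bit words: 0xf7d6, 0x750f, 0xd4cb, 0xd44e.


Sum all words (with carry folding):
+ 0xf7d6 = 0xf7d6
+ 0x750f = 0x6ce6
+ 0xd4cb = 0x41b2
+ 0xd44e = 0x1601
One's complement: ~0x1601
Checksum = 0xe9fe


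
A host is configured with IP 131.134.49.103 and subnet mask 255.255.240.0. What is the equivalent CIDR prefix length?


Binary: 11111111.11111111.11110000.00000000
Count leading 1s
Prefix: /20


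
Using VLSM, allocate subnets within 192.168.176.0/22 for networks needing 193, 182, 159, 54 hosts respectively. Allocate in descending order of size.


193 hosts -> /24 (254 usable): 192.168.176.0/24
182 hosts -> /24 (254 usable): 192.168.177.0/24
159 hosts -> /24 (254 usable): 192.168.178.0/24
54 hosts -> /26 (62 usable): 192.168.179.0/26
Allocation: 192.168.176.0/24 (193 hosts, 254 usable); 192.168.177.0/24 (182 hosts, 254 usable); 192.168.178.0/24 (159 hosts, 254 usable); 192.168.179.0/26 (54 hosts, 62 usable)


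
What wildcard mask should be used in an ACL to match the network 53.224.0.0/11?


Subnet mask: 255.224.0.0
Wildcard = 255.255.255.255 - subnet mask
255 - 255 = 0
255 - 224 = 31
255 - 0 = 255
255 - 0 = 255
Wildcard: 0.31.255.255


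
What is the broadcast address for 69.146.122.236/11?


Network: 69.128.0.0/11
Host bits = 21
Set all host bits to 1:
Broadcast: 69.159.255.255


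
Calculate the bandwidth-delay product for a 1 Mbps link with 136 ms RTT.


BDP = bandwidth * RTT
= 1 Mbps * 136 ms
= 1 * 1e6 * 136 / 1000 bits
= 136000 bits
= 17000 bytes
= 16.6016 KB
BDP = 136000 bits (17000 bytes)


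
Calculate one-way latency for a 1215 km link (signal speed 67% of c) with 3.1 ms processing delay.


Speed = 0.67 * 3e5 km/s = 201000 km/s
Propagation delay = 1215 / 201000 = 0.006 s = 6.0448 ms
Processing delay = 3.1 ms
Total one-way latency = 9.1448 ms


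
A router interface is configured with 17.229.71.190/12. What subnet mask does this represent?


/12 means 12 network bits, 20 host bits
Binary: 11111111111100000000000000000000
Mask: 255.240.0.0


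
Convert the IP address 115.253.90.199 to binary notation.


115 = 01110011
253 = 11111101
90 = 01011010
199 = 11000111
Binary: 01110011.11111101.01011010.11000111


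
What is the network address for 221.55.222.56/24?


IP:   11011101.00110111.11011110.00111000
Mask: 11111111.11111111.11111111.00000000
AND operation:
Net:  11011101.00110111.11011110.00000000
Network: 221.55.222.0/24


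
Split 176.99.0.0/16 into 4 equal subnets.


New prefix = 16 + 2 = 18
Each subnet has 16384 addresses
  176.99.0.0/18
  176.99.64.0/18
  176.99.128.0/18
  176.99.192.0/18
Subnets: 176.99.0.0/18, 176.99.64.0/18, 176.99.128.0/18, 176.99.192.0/18


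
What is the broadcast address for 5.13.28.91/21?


Network: 5.13.24.0/21
Host bits = 11
Set all host bits to 1:
Broadcast: 5.13.31.255


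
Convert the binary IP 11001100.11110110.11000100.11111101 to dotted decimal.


11001100 = 204
11110110 = 246
11000100 = 196
11111101 = 253
IP: 204.246.196.253


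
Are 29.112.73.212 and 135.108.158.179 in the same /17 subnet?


Mask: 255.255.128.0
29.112.73.212 AND mask = 29.112.0.0
135.108.158.179 AND mask = 135.108.128.0
No, different subnets (29.112.0.0 vs 135.108.128.0)


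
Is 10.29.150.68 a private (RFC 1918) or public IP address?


RFC 1918 private ranges:
  10.0.0.0/8 (10.0.0.0 - 10.255.255.255)
  172.16.0.0/12 (172.16.0.0 - 172.31.255.255)
  192.168.0.0/16 (192.168.0.0 - 192.168.255.255)
Private (in 10.0.0.0/8)


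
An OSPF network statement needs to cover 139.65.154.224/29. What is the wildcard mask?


Subnet mask: 255.255.255.248
Wildcard = 255.255.255.255 - subnet mask
255 - 255 = 0
255 - 255 = 0
255 - 255 = 0
255 - 248 = 7
Wildcard: 0.0.0.7


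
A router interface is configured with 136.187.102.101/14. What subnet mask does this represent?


/14 means 14 network bits, 18 host bits
Binary: 11111111111111000000000000000000
Mask: 255.252.0.0


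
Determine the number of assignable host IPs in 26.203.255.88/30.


Host bits = 32 - 30 = 2
Total addresses = 2^2 = 4
Usable = total - 2 (network and broadcast)
Usable hosts: 2


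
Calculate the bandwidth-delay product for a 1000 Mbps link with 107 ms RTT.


BDP = bandwidth * RTT
= 1000 Mbps * 107 ms
= 1000 * 1e6 * 107 / 1000 bits
= 107000000 bits
= 13375000 bytes
= 13061.5234 KB
BDP = 107000000 bits (13375000 bytes)


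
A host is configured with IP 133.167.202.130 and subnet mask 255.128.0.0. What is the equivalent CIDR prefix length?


Binary: 11111111.10000000.00000000.00000000
Count leading 1s
Prefix: /9


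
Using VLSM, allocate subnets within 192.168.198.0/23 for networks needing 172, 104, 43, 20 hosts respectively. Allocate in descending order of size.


172 hosts -> /24 (254 usable): 192.168.198.0/24
104 hosts -> /25 (126 usable): 192.168.199.0/25
43 hosts -> /26 (62 usable): 192.168.199.128/26
20 hosts -> /27 (30 usable): 192.168.199.192/27
Allocation: 192.168.198.0/24 (172 hosts, 254 usable); 192.168.199.0/25 (104 hosts, 126 usable); 192.168.199.128/26 (43 hosts, 62 usable); 192.168.199.192/27 (20 hosts, 30 usable)


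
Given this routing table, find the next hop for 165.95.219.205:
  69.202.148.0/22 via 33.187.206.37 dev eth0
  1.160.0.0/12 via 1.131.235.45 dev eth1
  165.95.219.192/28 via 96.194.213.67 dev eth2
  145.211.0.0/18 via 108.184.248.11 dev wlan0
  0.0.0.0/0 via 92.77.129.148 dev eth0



Longest prefix match for 165.95.219.205:
  /22 69.202.148.0: no
  /12 1.160.0.0: no
  /28 165.95.219.192: MATCH
  /18 145.211.0.0: no
  /0 0.0.0.0: MATCH
Selected: next-hop 96.194.213.67 via eth2 (matched /28)


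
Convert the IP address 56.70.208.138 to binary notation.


56 = 00111000
70 = 01000110
208 = 11010000
138 = 10001010
Binary: 00111000.01000110.11010000.10001010


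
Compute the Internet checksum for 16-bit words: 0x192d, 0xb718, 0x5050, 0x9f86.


Sum all words (with carry folding):
+ 0x192d = 0x192d
+ 0xb718 = 0xd045
+ 0x5050 = 0x2096
+ 0x9f86 = 0xc01c
One's complement: ~0xc01c
Checksum = 0x3fe3


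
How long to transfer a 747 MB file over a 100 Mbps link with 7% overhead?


Effective throughput = 100 * (1 - 7/100) = 93 Mbps
File size in Mb = 747 * 8 = 5976 Mb
Time = 5976 / 93
Time = 64.2581 seconds


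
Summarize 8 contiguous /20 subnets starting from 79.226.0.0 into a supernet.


Original prefix: /20
Number of subnets: 8 = 2^3
New prefix = 20 - 3 = 17
Supernet: 79.226.0.0/17


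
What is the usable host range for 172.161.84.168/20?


Network: 172.161.80.0
Broadcast: 172.161.95.255
First usable = network + 1
Last usable = broadcast - 1
Range: 172.161.80.1 to 172.161.95.254


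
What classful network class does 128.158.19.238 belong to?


First octet: 128
Binary: 10000000
10xxxxxx -> Class B (128-191)
Class B, default mask 255.255.0.0 (/16)


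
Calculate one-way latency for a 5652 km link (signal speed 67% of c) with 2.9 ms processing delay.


Speed = 0.67 * 3e5 km/s = 201000 km/s
Propagation delay = 5652 / 201000 = 0.0281 s = 28.1194 ms
Processing delay = 2.9 ms
Total one-way latency = 31.0194 ms


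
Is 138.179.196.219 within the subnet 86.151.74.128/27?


Subnet network: 86.151.74.128
Test IP AND mask: 138.179.196.192
No, 138.179.196.219 is not in 86.151.74.128/27


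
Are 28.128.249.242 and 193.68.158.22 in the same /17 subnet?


Mask: 255.255.128.0
28.128.249.242 AND mask = 28.128.128.0
193.68.158.22 AND mask = 193.68.128.0
No, different subnets (28.128.128.0 vs 193.68.128.0)


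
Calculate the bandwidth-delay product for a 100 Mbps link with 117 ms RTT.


BDP = bandwidth * RTT
= 100 Mbps * 117 ms
= 100 * 1e6 * 117 / 1000 bits
= 11700000 bits
= 1462500 bytes
= 1428.2227 KB
BDP = 11700000 bits (1462500 bytes)


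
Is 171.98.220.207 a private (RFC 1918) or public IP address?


RFC 1918 private ranges:
  10.0.0.0/8 (10.0.0.0 - 10.255.255.255)
  172.16.0.0/12 (172.16.0.0 - 172.31.255.255)
  192.168.0.0/16 (192.168.0.0 - 192.168.255.255)
Public (not in any RFC 1918 range)


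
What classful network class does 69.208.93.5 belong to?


First octet: 69
Binary: 01000101
0xxxxxxx -> Class A (1-126)
Class A, default mask 255.0.0.0 (/8)


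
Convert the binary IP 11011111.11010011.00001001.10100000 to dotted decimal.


11011111 = 223
11010011 = 211
00001001 = 9
10100000 = 160
IP: 223.211.9.160


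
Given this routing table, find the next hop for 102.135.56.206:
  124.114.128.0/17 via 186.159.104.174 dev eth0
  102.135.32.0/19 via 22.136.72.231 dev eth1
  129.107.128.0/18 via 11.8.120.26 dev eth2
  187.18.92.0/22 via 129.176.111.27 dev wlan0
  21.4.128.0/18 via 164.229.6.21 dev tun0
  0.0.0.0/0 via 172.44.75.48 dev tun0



Longest prefix match for 102.135.56.206:
  /17 124.114.128.0: no
  /19 102.135.32.0: MATCH
  /18 129.107.128.0: no
  /22 187.18.92.0: no
  /18 21.4.128.0: no
  /0 0.0.0.0: MATCH
Selected: next-hop 22.136.72.231 via eth1 (matched /19)


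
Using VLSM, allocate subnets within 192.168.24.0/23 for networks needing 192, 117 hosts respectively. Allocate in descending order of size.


192 hosts -> /24 (254 usable): 192.168.24.0/24
117 hosts -> /25 (126 usable): 192.168.25.0/25
Allocation: 192.168.24.0/24 (192 hosts, 254 usable); 192.168.25.0/25 (117 hosts, 126 usable)


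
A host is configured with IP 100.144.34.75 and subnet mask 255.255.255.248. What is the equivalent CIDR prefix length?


Binary: 11111111.11111111.11111111.11111000
Count leading 1s
Prefix: /29


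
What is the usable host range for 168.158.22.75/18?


Network: 168.158.0.0
Broadcast: 168.158.63.255
First usable = network + 1
Last usable = broadcast - 1
Range: 168.158.0.1 to 168.158.63.254


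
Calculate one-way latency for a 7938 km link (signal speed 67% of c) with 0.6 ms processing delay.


Speed = 0.67 * 3e5 km/s = 201000 km/s
Propagation delay = 7938 / 201000 = 0.0395 s = 39.4925 ms
Processing delay = 0.6 ms
Total one-way latency = 40.0925 ms


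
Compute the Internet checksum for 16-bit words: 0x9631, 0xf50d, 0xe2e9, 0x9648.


Sum all words (with carry folding):
+ 0x9631 = 0x9631
+ 0xf50d = 0x8b3f
+ 0xe2e9 = 0x6e29
+ 0x9648 = 0x0472
One's complement: ~0x0472
Checksum = 0xfb8d


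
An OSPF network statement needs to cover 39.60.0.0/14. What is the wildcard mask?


Subnet mask: 255.252.0.0
Wildcard = 255.255.255.255 - subnet mask
255 - 255 = 0
255 - 252 = 3
255 - 0 = 255
255 - 0 = 255
Wildcard: 0.3.255.255


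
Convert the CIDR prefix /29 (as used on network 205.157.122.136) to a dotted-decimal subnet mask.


/29 means 29 network bits, 3 host bits
Binary: 11111111111111111111111111111000
Mask: 255.255.255.248


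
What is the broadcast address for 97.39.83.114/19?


Network: 97.39.64.0/19
Host bits = 13
Set all host bits to 1:
Broadcast: 97.39.95.255


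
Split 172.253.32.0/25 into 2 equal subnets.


New prefix = 25 + 1 = 26
Each subnet has 64 addresses
  172.253.32.0/26
  172.253.32.64/26
Subnets: 172.253.32.0/26, 172.253.32.64/26


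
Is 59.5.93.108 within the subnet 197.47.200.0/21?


Subnet network: 197.47.200.0
Test IP AND mask: 59.5.88.0
No, 59.5.93.108 is not in 197.47.200.0/21


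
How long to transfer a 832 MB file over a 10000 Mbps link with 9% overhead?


Effective throughput = 10000 * (1 - 9/100) = 9100 Mbps
File size in Mb = 832 * 8 = 6656 Mb
Time = 6656 / 9100
Time = 0.7314 seconds


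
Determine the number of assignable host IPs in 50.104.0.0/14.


Host bits = 32 - 14 = 18
Total addresses = 2^18 = 262144
Usable = total - 2 (network and broadcast)
Usable hosts: 262142


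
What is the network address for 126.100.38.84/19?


IP:   01111110.01100100.00100110.01010100
Mask: 11111111.11111111.11100000.00000000
AND operation:
Net:  01111110.01100100.00100000.00000000
Network: 126.100.32.0/19


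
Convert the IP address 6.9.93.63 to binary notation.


6 = 00000110
9 = 00001001
93 = 01011101
63 = 00111111
Binary: 00000110.00001001.01011101.00111111


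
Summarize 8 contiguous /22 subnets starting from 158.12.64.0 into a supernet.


Original prefix: /22
Number of subnets: 8 = 2^3
New prefix = 22 - 3 = 19
Supernet: 158.12.64.0/19


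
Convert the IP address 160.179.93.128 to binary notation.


160 = 10100000
179 = 10110011
93 = 01011101
128 = 10000000
Binary: 10100000.10110011.01011101.10000000


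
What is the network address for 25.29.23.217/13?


IP:   00011001.00011101.00010111.11011001
Mask: 11111111.11111000.00000000.00000000
AND operation:
Net:  00011001.00011000.00000000.00000000
Network: 25.24.0.0/13
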